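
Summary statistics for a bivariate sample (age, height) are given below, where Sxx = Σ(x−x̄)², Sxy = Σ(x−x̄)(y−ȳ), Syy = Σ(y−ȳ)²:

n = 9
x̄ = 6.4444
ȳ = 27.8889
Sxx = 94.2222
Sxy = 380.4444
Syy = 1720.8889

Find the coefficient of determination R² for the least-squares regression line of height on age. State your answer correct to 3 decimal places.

0.893

R² = Sxy²/(Sxx·Syy) = (380.4444)²/(94.2222·1720.8889) = 0.892640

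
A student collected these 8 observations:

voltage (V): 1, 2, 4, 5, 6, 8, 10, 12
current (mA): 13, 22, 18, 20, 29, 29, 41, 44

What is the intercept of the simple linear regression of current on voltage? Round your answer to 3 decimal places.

n = 8, Σx = 48, Σy = 216, Σxy = 1573, Σx² = 390
Sxx = Σx² − (Σx)²/n = 390 − 288 = 102
Sxy = Σxy − (Σx)(Σy)/n = 1573 − 1296 = 277
b = Sxy/Sxx = 277/102 = 2.715686
a = ȳ − b·x̄ = 27 − 2.715686·6 = 10.705882

10.706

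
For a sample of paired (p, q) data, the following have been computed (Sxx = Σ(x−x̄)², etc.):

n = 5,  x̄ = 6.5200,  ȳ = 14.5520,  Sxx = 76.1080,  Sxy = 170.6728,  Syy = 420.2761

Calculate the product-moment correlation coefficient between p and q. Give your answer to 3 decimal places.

0.954

r = Sxy/√(Sxx·Syy) = 170.6728/√(31986.373419) = 170.6728/178.847347 = 0.954293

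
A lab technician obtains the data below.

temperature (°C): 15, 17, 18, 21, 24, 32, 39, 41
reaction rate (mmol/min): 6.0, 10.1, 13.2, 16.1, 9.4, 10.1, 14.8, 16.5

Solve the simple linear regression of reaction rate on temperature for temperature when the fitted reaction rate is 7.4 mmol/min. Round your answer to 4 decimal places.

n = 8, Σx = 207, Σy = 96.2, Σxy = 2639.9, Σx² = 6081
Sxx = Σx² − (Σx)²/n = 6081 − 5356.125 = 724.875
Sxy = Σxy − (Σx)(Σy)/n = 2639.9 − 2489.175 = 150.725
b = Sxy/Sxx = 150.725/724.875 = 0.207932
a = ȳ − b·x̄ = 12.025 − 0.207932·25.875 = 6.644749
Set a + b·x = 7.4: x = (7.4 − 6.644749) / 0.207932 = 3.632194

3.6322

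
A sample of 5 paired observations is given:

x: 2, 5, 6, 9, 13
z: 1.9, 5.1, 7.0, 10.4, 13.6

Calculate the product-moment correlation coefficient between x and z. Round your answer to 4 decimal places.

n = 5, Σx = 35, Σy = 38, Σxy = 341.7, Σx² = 315, Σy² = 371.74
Sxx = Σx² − (Σx)²/n = 315 − 245 = 70
Sxy = Σxy − (Σx)(Σy)/n = 341.7 − 266 = 75.7
Syy = Σy² − (Σy)²/n = 371.74 − 288.8 = 82.94
r = Sxy/√(Sxx·Syy) = 75.7/√(5805.8) = 75.7/76.195800 = 0.993493

0.9935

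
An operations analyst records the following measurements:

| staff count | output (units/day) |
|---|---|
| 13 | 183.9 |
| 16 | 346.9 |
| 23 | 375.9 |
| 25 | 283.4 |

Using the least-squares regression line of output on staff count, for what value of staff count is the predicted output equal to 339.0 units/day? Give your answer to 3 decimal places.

n = 4, Σx = 77, Σy = 1190.1, Σxy = 23671.8, Σx² = 1579
Sxx = Σx² − (Σx)²/n = 1579 − 1482.25 = 96.75
Sxy = Σxy − (Σx)(Σy)/n = 23671.8 − 22909.425 = 762.375
b = Sxy/Sxx = 762.375/96.75 = 7.879845
a = ȳ − b·x̄ = 297.525 − 7.879845·19.25 = 145.837984
Set a + b·x = 339.0: x = (339.0 − 145.837984) / 7.879845 = 24.513428

24.513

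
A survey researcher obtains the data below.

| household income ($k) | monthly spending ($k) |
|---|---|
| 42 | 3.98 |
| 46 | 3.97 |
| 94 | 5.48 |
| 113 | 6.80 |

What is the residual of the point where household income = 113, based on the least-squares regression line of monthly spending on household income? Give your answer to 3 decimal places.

0.255

n = 4, Σx = 295, Σy = 20.23, Σxy = 1633.3, Σx² = 25485
Sxx = Σx² − (Σx)²/n = 25485 − 21756.25 = 3728.75
Sxy = Σxy − (Σx)(Σy)/n = 1633.3 − 1491.9625 = 141.3375
b = Sxy/Sxx = 141.3375/3728.75 = 0.037905
a = ȳ − b·x̄ = 5.0575 − 0.037905·73.75 = 2.262021
ŷ(113) = 2.262021 + 0.037905·113 = 6.545263
residual = y − ŷ = 6.80 − 6.545263 = 0.254737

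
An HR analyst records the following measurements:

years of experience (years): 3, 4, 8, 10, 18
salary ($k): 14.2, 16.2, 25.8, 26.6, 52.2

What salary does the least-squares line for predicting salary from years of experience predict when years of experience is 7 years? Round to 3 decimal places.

n = 5, Σx = 43, Σy = 135, Σxy = 1519.4, Σx² = 513
Sxx = Σx² − (Σx)²/n = 513 − 369.8 = 143.2
Sxy = Σxy − (Σx)(Σy)/n = 1519.4 − 1161 = 358.4
b = Sxy/Sxx = 358.4/143.2 = 2.502793
a = ȳ − b·x̄ = 27 − 2.502793·8.6 = 5.475978
ŷ(7) = a + b·7 = 5.475978 + 2.502793·7 = 22.995531

22.996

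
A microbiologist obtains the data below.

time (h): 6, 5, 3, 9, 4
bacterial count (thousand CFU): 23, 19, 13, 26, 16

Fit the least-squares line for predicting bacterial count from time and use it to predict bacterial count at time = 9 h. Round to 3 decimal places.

27.245

n = 5, Σx = 27, Σy = 97, Σxy = 570, Σx² = 167
Sxx = Σx² − (Σx)²/n = 167 − 145.8 = 21.2
Sxy = Σxy − (Σx)(Σy)/n = 570 − 523.8 = 46.2
b = Sxy/Sxx = 46.2/21.2 = 2.179245
a = ȳ − b·x̄ = 19.4 − 2.179245·5.4 = 7.632075
ŷ(9) = a + b·9 = 7.632075 + 2.179245·9 = 27.245283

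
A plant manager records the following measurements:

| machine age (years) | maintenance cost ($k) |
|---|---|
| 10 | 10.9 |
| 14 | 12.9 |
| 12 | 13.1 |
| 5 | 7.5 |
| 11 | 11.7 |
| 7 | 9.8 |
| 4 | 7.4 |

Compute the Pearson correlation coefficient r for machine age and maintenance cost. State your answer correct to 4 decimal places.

n = 7, Σx = 63, Σy = 73.3, Σxy = 711.2, Σx² = 651, Σy² = 800.77
Sxx = Σx² − (Σx)²/n = 651 − 567 = 84
Sxy = Σxy − (Σx)(Σy)/n = 711.2 − 659.7 = 51.5
Syy = Σy² − (Σy)²/n = 800.77 − 767.555714 = 33.214286
r = Sxy/√(Sxx·Syy) = 51.5/√(2790) = 51.5/52.820451 = 0.975001

0.9750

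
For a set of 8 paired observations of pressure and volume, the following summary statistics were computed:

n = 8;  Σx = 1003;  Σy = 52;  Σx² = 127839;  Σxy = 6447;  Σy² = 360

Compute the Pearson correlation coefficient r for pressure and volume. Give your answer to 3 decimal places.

Sxx = Σx² − (Σx)²/n = 127839 − 125751.125 = 2087.875
Sxy = Σxy − (Σx)(Σy)/n = 6447 − 6519.5 = -72.5
Syy = Σy² − (Σy)²/n = 360 − 338 = 22
r = Sxy/√(Sxx·Syy) = -72.5/√(45933.25) = -72.5/214.320438 = -0.338279

-0.338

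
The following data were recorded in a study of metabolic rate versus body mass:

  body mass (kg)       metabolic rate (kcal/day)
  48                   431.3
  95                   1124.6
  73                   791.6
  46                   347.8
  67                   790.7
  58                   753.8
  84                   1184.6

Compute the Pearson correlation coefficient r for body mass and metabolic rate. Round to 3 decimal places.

0.948

n = 7, Σx = 471, Σy = 5424.4, Σxy = 397528.7, Σx² = 33683, Σy² = 4795038.34
Sxx = Σx² − (Σx)²/n = 33683 − 31691.571429 = 1991.428571
Sxy = Σxy − (Σx)(Σy)/n = 397528.7 − 364984.628571 = 32544.071429
Syy = Σy² − (Σy)²/n = 4795038.34 − 4203445.051429 = 591593.288571
r = Sxy/√(Sxx·Syy) = 32544.071429/√(1178115777.526531) = 32544.071429/34323.691199 = 0.948152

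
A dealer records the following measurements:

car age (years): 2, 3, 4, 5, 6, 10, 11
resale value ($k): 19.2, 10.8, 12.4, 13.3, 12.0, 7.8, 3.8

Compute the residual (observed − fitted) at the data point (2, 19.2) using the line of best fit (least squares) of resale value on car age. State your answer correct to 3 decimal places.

n = 7, Σx = 41, Σy = 79.3, Σxy = 378.7, Σx² = 311
Sxx = Σx² − (Σx)²/n = 311 − 240.142857 = 70.857143
Sxy = Σxy − (Σx)(Σy)/n = 378.7 − 464.471429 = -85.771429
b = Sxy/Sxx = -85.771429/70.857143 = -1.210484
a = ȳ − b·x̄ = 11.328571 − (-1.210484)·5.857143 = 18.418548
ŷ(2) = 18.418548 + (-1.210484)·2 = 15.997581
residual = y − ŷ = 19.2 − 15.997581 = 3.202419

3.202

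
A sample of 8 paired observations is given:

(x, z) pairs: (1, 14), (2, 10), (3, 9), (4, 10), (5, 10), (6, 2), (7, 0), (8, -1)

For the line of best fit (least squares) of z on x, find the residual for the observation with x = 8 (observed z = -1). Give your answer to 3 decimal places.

-0.417

n = 8, Σx = 36, Σy = 54, Σxy = 155, Σx² = 204
Sxx = Σx² − (Σx)²/n = 204 − 162 = 42
Sxy = Σxy − (Σx)(Σy)/n = 155 − 243 = -88
b = Sxy/Sxx = -88/42 = -2.095238
a = ȳ − b·x̄ = 6.75 − (-2.095238)·4.5 = 16.178571
ŷ(8) = 16.178571 + (-2.095238)·8 = -0.583333
residual = y − ŷ = -1 − (-0.583333) = -0.416667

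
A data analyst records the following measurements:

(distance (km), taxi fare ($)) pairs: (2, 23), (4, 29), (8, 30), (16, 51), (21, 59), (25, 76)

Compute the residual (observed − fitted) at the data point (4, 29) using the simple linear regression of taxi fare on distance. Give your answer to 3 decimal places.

3.146

n = 6, Σx = 76, Σy = 268, Σxy = 4357, Σx² = 1406
Sxx = Σx² − (Σx)²/n = 1406 − 962.666667 = 443.333333
Sxy = Σxy − (Σx)(Σy)/n = 4357 − 3394.666667 = 962.333333
b = Sxy/Sxx = 962.333333/443.333333 = 2.170677
a = ȳ − b·x̄ = 44.666667 − 2.170677·12.666667 = 17.171429
ŷ(4) = 17.171429 + 2.170677·4 = 25.854135
residual = y − ŷ = 29 − 25.854135 = 3.145865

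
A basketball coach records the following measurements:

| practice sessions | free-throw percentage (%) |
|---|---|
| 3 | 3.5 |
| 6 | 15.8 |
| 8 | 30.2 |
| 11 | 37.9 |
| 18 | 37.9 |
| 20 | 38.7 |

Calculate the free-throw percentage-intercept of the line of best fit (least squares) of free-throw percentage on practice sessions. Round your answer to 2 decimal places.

n = 6, Σx = 66, Σy = 164, Σxy = 2220, Σx² = 954
Sxx = Σx² − (Σx)²/n = 954 − 726 = 228
Sxy = Σxy − (Σx)(Σy)/n = 2220 − 1804 = 416
b = Sxy/Sxx = 416/228 = 1.824561
a = ȳ − b·x̄ = 27.333333 − 1.824561·11 = 7.263158

7.26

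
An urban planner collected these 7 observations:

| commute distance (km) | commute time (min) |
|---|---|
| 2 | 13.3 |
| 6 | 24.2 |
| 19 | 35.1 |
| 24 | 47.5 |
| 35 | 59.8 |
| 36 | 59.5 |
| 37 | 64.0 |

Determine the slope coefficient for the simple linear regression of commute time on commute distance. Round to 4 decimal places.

1.3463

n = 7, Σx = 159, Σy = 303.4, Σxy = 8581.7, Σx² = 4867
Sxx = Σx² − (Σx)²/n = 4867 − 3611.571429 = 1255.428571
Sxy = Σxy − (Σx)(Σy)/n = 8581.7 − 6891.514286 = 1690.185714
b = Sxy/Sxx = 1690.185714/1255.428571 = 1.346302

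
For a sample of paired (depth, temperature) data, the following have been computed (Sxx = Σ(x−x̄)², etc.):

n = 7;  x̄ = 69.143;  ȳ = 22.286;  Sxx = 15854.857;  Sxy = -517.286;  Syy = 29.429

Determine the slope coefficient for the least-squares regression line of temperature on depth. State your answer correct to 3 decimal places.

-0.033

b = Sxy/Sxx = -517.286/15854.857 = -0.032626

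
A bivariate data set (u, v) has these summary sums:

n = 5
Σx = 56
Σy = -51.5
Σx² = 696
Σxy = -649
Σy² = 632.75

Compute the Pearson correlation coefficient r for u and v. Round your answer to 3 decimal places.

-0.861

Sxx = Σx² − (Σx)²/n = 696 − 627.2 = 68.8
Sxy = Σxy − (Σx)(Σy)/n = -649 − (-576.8) = -72.2
Syy = Σy² − (Σy)²/n = 632.75 − 530.45 = 102.3
r = Sxy/√(Sxx·Syy) = -72.2/√(7038.24) = -72.2/83.894219 = -0.860608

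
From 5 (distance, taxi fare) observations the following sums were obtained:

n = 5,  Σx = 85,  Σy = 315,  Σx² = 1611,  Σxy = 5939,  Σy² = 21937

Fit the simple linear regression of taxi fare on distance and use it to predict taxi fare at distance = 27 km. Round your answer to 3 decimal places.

Sxx = Σx² − (Σx)²/n = 1611 − 1445 = 166
Sxy = Σxy − (Σx)(Σy)/n = 5939 − 5355 = 584
b = Sxy/Sxx = 584/166 = 3.518072
a = ȳ − b·x̄ = 63 − 3.518072·17 = 3.192771
ŷ(27) = a + b·27 = 3.192771 + 3.518072·27 = 98.180723

98.181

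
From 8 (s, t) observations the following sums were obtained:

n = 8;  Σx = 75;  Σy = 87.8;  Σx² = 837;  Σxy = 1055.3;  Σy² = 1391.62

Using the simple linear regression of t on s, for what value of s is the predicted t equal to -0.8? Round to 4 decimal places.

2.5854

Sxx = Σx² − (Σx)²/n = 837 − 703.125 = 133.875
Sxy = Σxy − (Σx)(Σy)/n = 1055.3 − 823.125 = 232.175
b = Sxy/Sxx = 232.175/133.875 = 1.734267
a = ȳ − b·x̄ = 10.975 − 1.734267·9.375 = -5.283754
Set a + b·x = -0.8: x = (-0.8 − (-5.283754)) / 1.734267 = 2.585388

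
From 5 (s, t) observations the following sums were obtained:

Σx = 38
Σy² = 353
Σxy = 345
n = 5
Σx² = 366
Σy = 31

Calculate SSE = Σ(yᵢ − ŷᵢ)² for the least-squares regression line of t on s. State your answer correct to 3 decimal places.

5.769

Sxx = Σx² − (Σx)²/n = 366 − 288.8 = 77.2
Sxy = Σxy − (Σx)(Σy)/n = 345 − 235.6 = 109.4
Syy = Σy² − (Σy)²/n = 353 − 192.2 = 160.8
b = Sxy/Sxx = 109.4/77.2 = 1.417098
SSE = Syy − b·Sxy = 160.8 − 1.417098·109.4 = 5.769430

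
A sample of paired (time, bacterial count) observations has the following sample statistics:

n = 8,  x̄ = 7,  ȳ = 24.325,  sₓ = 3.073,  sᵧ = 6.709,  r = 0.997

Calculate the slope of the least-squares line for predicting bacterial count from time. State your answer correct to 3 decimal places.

2.177

b = r · sᵧ/sₓ = 0.997 · 6.709/3.073 = 2.176659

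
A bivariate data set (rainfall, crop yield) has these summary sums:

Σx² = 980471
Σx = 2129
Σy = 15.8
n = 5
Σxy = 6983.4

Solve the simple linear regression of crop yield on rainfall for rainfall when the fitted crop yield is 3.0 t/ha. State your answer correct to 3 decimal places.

379.542

Sxx = Σx² − (Σx)²/n = 980471 − 906528.2 = 73942.8
Sxy = Σxy − (Σx)(Σy)/n = 6983.4 − 6727.64 = 255.76
b = Sxy/Sxx = 255.76/73942.8 = 0.003459
a = ȳ − b·x̄ = 3.16 − 0.003459·425.8 = 1.687205
Set a + b·x = 3.0: x = (3.0 − 1.687205) / 0.003459 = 379.542383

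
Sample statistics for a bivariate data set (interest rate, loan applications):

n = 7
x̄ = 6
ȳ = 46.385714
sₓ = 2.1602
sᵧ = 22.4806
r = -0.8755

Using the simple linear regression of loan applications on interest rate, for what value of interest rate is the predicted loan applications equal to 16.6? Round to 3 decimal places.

9.269

b = r · sᵧ/sₓ = -0.8755 · 22.4806/2.1602 = -9.111085
a = ȳ − b·x̄ = 46.385714 − (-9.111085)·6 = 101.052223
Set a + b·x = 16.6: x = (16.6 − 101.052223) / (-9.111085) = 9.269173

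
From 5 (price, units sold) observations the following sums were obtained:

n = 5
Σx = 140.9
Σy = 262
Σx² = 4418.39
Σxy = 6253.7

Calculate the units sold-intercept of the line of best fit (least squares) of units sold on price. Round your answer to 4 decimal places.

Sxx = Σx² − (Σx)²/n = 4418.39 − 3970.562 = 447.828
Sxy = Σxy − (Σx)(Σy)/n = 6253.7 − 7383.16 = -1129.46
b = Sxy/Sxx = -1129.46/447.828 = -2.522084
a = ȳ − b·x̄ = 52.4 − (-2.522084)·28.18 = 123.472338

123.4723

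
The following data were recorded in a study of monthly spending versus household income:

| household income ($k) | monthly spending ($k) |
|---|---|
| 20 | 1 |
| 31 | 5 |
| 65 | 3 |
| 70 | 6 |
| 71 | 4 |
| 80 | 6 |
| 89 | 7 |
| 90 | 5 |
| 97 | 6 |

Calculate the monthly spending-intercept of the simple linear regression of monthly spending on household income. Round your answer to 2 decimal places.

1.37

n = 9, Σx = 613, Σy = 43, Σxy = 3209, Σx² = 47357
Sxx = Σx² − (Σx)²/n = 47357 − 41752.111111 = 5604.888889
Sxy = Σxy − (Σx)(Σy)/n = 3209 − 2928.777778 = 280.222222
b = Sxy/Sxx = 280.222222/5604.888889 = 0.049996
a = ȳ − b·x̄ = 4.777778 − 0.049996·68.111111 = 1.372492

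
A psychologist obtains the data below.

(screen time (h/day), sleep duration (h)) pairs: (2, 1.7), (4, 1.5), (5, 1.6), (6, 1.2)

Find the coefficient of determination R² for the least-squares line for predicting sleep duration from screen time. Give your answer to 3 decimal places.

n = 4, Σx = 17, Σy = 6, Σxy = 24.6, Σx² = 81, Σy² = 9.14
Sxx = Σx² − (Σx)²/n = 81 − 72.25 = 8.75
Sxy = Σxy − (Σx)(Σy)/n = 24.6 − 25.5 = -0.9
Syy = Σy² − (Σy)²/n = 9.14 − 9 = 0.14
R² = Sxy²/(Sxx·Syy) = (-0.9)²/(8.75·0.14) = 0.661224

0.661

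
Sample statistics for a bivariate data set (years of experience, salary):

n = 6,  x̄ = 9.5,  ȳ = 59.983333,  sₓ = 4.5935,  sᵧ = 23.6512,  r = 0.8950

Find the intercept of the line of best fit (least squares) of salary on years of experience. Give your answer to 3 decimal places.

b = r · sᵧ/sₓ = 0.895 · 23.6512/4.5935 = 4.608212
a = ȳ − b·x̄ = 59.983333 − 4.608212·9.5 = 16.205314

16.205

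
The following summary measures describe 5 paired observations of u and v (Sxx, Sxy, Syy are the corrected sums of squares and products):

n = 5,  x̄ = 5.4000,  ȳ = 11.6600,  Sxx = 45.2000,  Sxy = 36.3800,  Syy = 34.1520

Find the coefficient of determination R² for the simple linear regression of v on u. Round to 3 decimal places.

0.857

R² = Sxy²/(Sxx·Syy) = (36.38)²/(45.2·34.152) = 0.857375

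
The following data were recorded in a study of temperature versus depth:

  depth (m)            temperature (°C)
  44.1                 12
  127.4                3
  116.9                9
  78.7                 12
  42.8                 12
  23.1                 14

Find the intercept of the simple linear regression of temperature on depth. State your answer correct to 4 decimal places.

n = 6, Σx = 433, Σy = 62, Σxy = 3744.9, Σx² = 40400.32
Sxx = Σx² − (Σx)²/n = 40400.32 − 31248.166667 = 9152.153333
Sxy = Σxy − (Σx)(Σy)/n = 3744.9 − 4474.333333 = -729.433333
b = Sxy/Sxx = -729.433333/9152.153333 = -0.079701
a = ȳ − b·x̄ = 10.333333 − (-0.079701)·72.166667 = 16.085070

16.0851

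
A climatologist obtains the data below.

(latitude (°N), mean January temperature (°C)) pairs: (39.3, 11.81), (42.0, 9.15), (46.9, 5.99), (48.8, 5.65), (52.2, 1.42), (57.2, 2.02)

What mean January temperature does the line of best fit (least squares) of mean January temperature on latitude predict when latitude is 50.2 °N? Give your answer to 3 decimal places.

n = 6, Σx = 286.4, Σy = 36.04, Σxy = 1594.752, Σx² = 13886.22
Sxx = Σx² − (Σx)²/n = 13886.22 − 13670.826667 = 215.393333
Sxy = Σxy − (Σx)(Σy)/n = 1594.752 − 1720.309333 = -125.557333
b = Sxy/Sxx = -125.557333/215.393333 = -0.582921
a = ȳ − b·x̄ = 6.006667 − (-0.582921)·47.733333 = 33.831437
ŷ(50.2) = a + b·50.2 = 33.831437 + (-0.582921)·50.2 = 4.568794

4.569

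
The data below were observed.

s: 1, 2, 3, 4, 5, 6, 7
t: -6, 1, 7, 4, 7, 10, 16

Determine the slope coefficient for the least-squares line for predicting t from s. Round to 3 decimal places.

3.000

n = 7, Σx = 28, Σy = 39, Σxy = 240, Σx² = 140
Sxx = Σx² − (Σx)²/n = 140 − 112 = 28
Sxy = Σxy − (Σx)(Σy)/n = 240 − 156 = 84
b = Sxy/Sxx = 84/28 = 3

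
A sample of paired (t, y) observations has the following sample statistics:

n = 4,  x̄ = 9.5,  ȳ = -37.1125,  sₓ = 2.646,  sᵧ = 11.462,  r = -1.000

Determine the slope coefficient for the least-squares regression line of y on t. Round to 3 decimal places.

b = r · sᵧ/sₓ = -1 · 11.462/2.646 = -4.331822

-4.332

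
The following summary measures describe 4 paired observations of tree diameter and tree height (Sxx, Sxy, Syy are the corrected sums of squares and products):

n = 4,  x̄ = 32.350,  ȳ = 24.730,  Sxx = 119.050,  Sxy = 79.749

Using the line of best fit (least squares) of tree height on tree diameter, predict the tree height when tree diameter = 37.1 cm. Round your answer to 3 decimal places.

27.912

b = Sxy/Sxx = 79.749/119.05 = 0.669878
a = ȳ − b·x̄ = 24.73 − 0.669878·32.35 = 3.059440
ŷ(37.1) = a + b·37.1 = 3.059440 + 0.669878·37.1 = 27.911921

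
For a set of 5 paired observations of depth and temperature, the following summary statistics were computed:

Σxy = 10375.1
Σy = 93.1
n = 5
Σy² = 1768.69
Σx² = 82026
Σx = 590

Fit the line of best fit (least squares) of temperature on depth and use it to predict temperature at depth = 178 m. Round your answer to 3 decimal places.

15.666

Sxx = Σx² − (Σx)²/n = 82026 − 69620 = 12406
Sxy = Σxy − (Σx)(Σy)/n = 10375.1 − 10985.8 = -610.7
b = Sxy/Sxx = -610.7/12406 = -0.049226
a = ȳ − b·x̄ = 18.62 − (-0.049226)·118 = 24.428689
ŷ(178) = a + b·178 = 24.428689 + (-0.049226)·178 = 15.666429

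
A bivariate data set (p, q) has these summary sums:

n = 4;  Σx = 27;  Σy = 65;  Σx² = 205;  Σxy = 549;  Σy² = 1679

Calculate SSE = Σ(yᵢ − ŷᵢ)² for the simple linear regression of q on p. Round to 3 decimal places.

Sxx = Σx² − (Σx)²/n = 205 − 182.25 = 22.75
Sxy = Σxy − (Σx)(Σy)/n = 549 − 438.75 = 110.25
Syy = Σy² − (Σy)²/n = 1679 − 1056.25 = 622.75
b = Sxy/Sxx = 110.25/22.75 = 4.846154
SSE = Syy − b·Sxy = 622.75 − 4.846154·110.25 = 88.461538

88.462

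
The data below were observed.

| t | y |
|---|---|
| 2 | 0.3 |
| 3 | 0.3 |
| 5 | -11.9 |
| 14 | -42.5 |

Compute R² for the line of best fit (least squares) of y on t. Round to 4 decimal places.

0.9894

n = 4, Σx = 24, Σy = -53.8, Σxy = -653, Σx² = 234, Σy² = 1948.04
Sxx = Σx² − (Σx)²/n = 234 − 144 = 90
Sxy = Σxy − (Σx)(Σy)/n = -653 − (-322.8) = -330.2
Syy = Σy² − (Σy)²/n = 1948.04 − 723.61 = 1224.43
R² = Sxy²/(Sxx·Syy) = (-330.2)²/(90·1224.43) = 0.989413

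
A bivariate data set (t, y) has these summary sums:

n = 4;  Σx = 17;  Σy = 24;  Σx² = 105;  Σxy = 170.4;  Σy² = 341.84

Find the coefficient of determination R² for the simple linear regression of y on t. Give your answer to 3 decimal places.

0.722

Sxx = Σx² − (Σx)²/n = 105 − 72.25 = 32.75
Sxy = Σxy − (Σx)(Σy)/n = 170.4 − 102 = 68.4
Syy = Σy² − (Σy)²/n = 341.84 − 144 = 197.84
R² = Sxy²/(Sxx·Syy) = (68.4)²/(32.75·197.84) = 0.722082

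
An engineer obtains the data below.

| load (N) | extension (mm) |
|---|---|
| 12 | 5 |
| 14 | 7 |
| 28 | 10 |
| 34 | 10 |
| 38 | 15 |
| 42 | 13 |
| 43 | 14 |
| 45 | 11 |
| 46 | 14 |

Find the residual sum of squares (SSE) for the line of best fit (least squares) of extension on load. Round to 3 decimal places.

19.118

n = 9, Σx = 302, Σy = 99, Σxy = 3635, Σx² = 11478, Σy² = 1181
Sxx = Σx² − (Σx)²/n = 11478 − 10133.777778 = 1344.222222
Sxy = Σxy − (Σx)(Σy)/n = 3635 − 3322 = 313
Syy = Σy² − (Σy)²/n = 1181 − 1089 = 92
b = Sxy/Sxx = 313/1344.222222 = 0.232848
SSE = Syy − b·Sxy = 92 − 0.232848·313 = 19.118449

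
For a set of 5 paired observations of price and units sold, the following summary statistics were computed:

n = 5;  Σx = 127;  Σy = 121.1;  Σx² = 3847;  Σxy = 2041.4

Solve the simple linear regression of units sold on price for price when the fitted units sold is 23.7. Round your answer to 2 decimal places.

Sxx = Σx² − (Σx)²/n = 3847 − 3225.8 = 621.2
Sxy = Σxy − (Σx)(Σy)/n = 2041.4 − 3075.94 = -1034.54
b = Sxy/Sxx = -1034.54/621.2 = -1.665390
a = ȳ − b·x̄ = 24.22 − (-1.665390)·25.4 = 66.520895
Set a + b·x = 23.7: x = (23.7 − 66.520895) / (-1.665390) = 25.712239

25.71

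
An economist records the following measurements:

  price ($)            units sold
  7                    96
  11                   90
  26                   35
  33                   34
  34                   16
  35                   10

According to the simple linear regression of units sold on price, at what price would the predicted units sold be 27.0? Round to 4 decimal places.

n = 6, Σx = 146, Σy = 281, Σxy = 4588, Σx² = 4316
Sxx = Σx² − (Σx)²/n = 4316 − 3552.666667 = 763.333333
Sxy = Σxy − (Σx)(Σy)/n = 4588 − 6837.666667 = -2249.666667
b = Sxy/Sxx = -2249.666667/763.333333 = -2.947162
a = ȳ − b·x̄ = 46.833333 − (-2.947162)·24.333333 = 118.547598
Set a + b·x = 27.0: x = (27.0 − 118.547598) / (-2.947162) = 31.062972

31.0630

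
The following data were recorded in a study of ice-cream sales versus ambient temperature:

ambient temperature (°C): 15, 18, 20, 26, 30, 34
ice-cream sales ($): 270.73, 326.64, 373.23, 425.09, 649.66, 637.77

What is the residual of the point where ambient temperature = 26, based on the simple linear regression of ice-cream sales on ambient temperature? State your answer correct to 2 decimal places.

n = 6, Σx = 143, Σy = 2683.12, Σxy = 69631.39, Σx² = 3681
Sxx = Σx² − (Σx)²/n = 3681 − 3408.166667 = 272.833333
Sxy = Σxy − (Σx)(Σy)/n = 69631.39 − 63947.693333 = 5683.696667
b = Sxy/Sxx = 5683.696667/272.833333 = 20.832120
a = ȳ − b·x̄ = 447.186667 − 20.832120·23.833333 = -49.312187
ŷ(26) = -49.312187 + 20.832120·26 = 492.322926
residual = y − ŷ = 425.09 − 492.322926 = -67.232926

-67.23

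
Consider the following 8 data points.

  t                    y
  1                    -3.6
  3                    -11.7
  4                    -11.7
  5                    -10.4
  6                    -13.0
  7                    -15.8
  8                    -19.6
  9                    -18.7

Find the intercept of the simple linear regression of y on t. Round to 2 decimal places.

-3.42

n = 8, Σx = 43, Σy = -104.5, Σxy = -651.2, Σx² = 281
Sxx = Σx² − (Σx)²/n = 281 − 231.125 = 49.875
Sxy = Σxy − (Σx)(Σy)/n = -651.2 − (-561.6875) = -89.5125
b = Sxy/Sxx = -89.5125/49.875 = -1.794737
a = ȳ − b·x̄ = -13.0625 − (-1.794737)·5.375 = -3.415789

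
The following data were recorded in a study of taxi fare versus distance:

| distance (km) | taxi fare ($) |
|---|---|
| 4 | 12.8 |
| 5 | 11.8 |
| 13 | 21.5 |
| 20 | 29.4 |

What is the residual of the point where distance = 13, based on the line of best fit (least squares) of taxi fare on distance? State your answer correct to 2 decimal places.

n = 4, Σx = 42, Σy = 75.5, Σxy = 977.7, Σx² = 610
Sxx = Σx² − (Σx)²/n = 610 − 441 = 169
Sxy = Σxy − (Σx)(Σy)/n = 977.7 − 792.75 = 184.95
b = Sxy/Sxx = 184.95/169 = 1.094379
a = ȳ − b·x̄ = 18.875 − 1.094379·10.5 = 7.384024
ŷ(13) = 7.384024 + 1.094379·13 = 21.610947
residual = y − ŷ = 21.5 − 21.610947 = -0.110947

-0.11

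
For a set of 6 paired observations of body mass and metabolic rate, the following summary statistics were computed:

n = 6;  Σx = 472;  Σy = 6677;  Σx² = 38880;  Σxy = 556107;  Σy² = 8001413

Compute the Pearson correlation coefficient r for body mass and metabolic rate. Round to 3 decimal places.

0.976

Sxx = Σx² − (Σx)²/n = 38880 − 37130.666667 = 1749.333333
Sxy = Σxy − (Σx)(Σy)/n = 556107 − 525257.333333 = 30849.666667
Syy = Σy² − (Σy)²/n = 8001413 − 7430388.166667 = 571024.833333
r = Sxy/√(Sxx·Syy) = 30849.666667/√(998912775.111111) = 30849.666667/31605.581392 = 0.976083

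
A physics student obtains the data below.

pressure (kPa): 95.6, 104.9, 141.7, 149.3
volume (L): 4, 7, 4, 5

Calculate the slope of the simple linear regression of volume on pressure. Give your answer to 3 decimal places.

n = 4, Σx = 491.5, Σy = 20, Σxy = 2430, Σx² = 62512.75
Sxx = Σx² − (Σx)²/n = 62512.75 − 60393.0625 = 2119.6875
Sxy = Σxy − (Σx)(Σy)/n = 2430 − 2457.5 = -27.5
b = Sxy/Sxx = -27.5/2119.6875 = -0.012974

-0.013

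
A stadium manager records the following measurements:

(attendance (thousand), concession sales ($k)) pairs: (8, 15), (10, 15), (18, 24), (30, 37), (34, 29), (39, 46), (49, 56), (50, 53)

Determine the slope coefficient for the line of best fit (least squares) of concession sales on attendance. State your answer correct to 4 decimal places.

n = 8, Σx = 238, Σy = 275, Σxy = 9986, Σx² = 8966
Sxx = Σx² − (Σx)²/n = 8966 − 7080.5 = 1885.5
Sxy = Σxy − (Σx)(Σy)/n = 9986 − 8181.25 = 1804.75
b = Sxy/Sxx = 1804.75/1885.5 = 0.957173

0.9572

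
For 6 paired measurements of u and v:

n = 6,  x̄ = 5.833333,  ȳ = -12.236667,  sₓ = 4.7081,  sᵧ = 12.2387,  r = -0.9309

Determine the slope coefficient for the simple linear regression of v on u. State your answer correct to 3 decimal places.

-2.420

b = r · sᵧ/sₓ = -0.9309 · 12.2387/4.7081 = -2.419873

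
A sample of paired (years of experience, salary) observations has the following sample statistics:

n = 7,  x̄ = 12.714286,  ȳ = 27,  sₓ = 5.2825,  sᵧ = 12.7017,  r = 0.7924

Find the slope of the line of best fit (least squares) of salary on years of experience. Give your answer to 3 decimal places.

1.905

b = r · sᵧ/sₓ = 0.7924 · 12.7017/5.2825 = 1.905315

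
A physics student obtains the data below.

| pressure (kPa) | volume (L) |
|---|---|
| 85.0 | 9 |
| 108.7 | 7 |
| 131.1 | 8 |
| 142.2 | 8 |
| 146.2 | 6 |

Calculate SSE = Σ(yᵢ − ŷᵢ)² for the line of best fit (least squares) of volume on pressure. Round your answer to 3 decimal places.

3.286

n = 5, Σx = 613.2, Σy = 38, Σxy = 4589.5, Σx² = 77823.18, Σy² = 294
Sxx = Σx² − (Σx)²/n = 77823.18 − 75202.848 = 2620.332
Sxy = Σxy − (Σx)(Σy)/n = 4589.5 − 4660.32 = -70.82
Syy = Σy² − (Σy)²/n = 294 − 288.8 = 5.2
b = Sxy/Sxx = -70.82/2620.332 = -0.027027
SSE = Syy − b·Sxy = 5.2 − (-0.027027)·(-70.82) = 3.285940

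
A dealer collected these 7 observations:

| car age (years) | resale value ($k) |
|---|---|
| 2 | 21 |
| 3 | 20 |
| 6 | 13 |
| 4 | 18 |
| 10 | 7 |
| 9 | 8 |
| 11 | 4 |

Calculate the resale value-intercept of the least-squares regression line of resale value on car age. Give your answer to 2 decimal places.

25.16

n = 7, Σx = 45, Σy = 91, Σxy = 438, Σx² = 367
Sxx = Σx² − (Σx)²/n = 367 − 289.285714 = 77.714286
Sxy = Σxy − (Σx)(Σy)/n = 438 − 585 = -147
b = Sxy/Sxx = -147/77.714286 = -1.891544
a = ȳ − b·x̄ = 13 − (-1.891544)·6.428571 = 25.159926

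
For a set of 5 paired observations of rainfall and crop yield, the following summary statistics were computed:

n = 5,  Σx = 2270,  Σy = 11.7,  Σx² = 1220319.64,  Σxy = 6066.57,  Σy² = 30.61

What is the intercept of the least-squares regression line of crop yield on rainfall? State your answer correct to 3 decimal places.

0.534

Sxx = Σx² − (Σx)²/n = 1220319.64 − 1030580 = 189739.64
Sxy = Σxy − (Σx)(Σy)/n = 6066.57 − 5311.8 = 754.77
b = Sxy/Sxx = 754.77/189739.64 = 0.003978
a = ȳ − b·x̄ = 2.34 − 0.003978·454 = 0.534022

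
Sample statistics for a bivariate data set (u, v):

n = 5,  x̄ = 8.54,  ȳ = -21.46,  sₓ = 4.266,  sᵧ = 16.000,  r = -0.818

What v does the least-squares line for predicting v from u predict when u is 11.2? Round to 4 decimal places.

-29.6208

b = r · sᵧ/sₓ = -0.818 · 16/4.266 = -3.067979
a = ȳ − b·x̄ = -21.46 − (-3.067979)·8.54 = 4.740544
ŷ(11.2) = a + b·11.2 = 4.740544 + (-3.067979)·11.2 = -29.620825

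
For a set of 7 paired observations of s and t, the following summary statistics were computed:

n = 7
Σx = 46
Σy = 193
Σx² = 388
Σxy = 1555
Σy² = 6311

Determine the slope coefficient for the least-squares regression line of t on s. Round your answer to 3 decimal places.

3.345

Sxx = Σx² − (Σx)²/n = 388 − 302.285714 = 85.714286
Sxy = Σxy − (Σx)(Σy)/n = 1555 − 1268.285714 = 286.714286
b = Sxy/Sxx = 286.714286/85.714286 = 3.345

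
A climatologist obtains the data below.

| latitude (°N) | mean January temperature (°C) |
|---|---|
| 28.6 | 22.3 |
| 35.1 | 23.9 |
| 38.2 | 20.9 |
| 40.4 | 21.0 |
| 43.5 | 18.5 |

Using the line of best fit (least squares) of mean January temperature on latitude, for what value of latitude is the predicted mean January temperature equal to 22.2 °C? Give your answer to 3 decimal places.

33.718

n = 5, Σx = 185.8, Σy = 106.6, Σxy = 3928.2, Σx² = 7033.62
Sxx = Σx² − (Σx)²/n = 7033.62 − 6904.328 = 129.292
Sxy = Σxy − (Σx)(Σy)/n = 3928.2 − 3961.256 = -33.056
b = Sxy/Sxx = -33.056/129.292 = -0.255669
a = ȳ − b·x̄ = 21.32 − (-0.255669)·37.16 = 30.820673
Set a + b·x = 22.2: x = (22.2 − 30.820673) / (-0.255669) = 33.718054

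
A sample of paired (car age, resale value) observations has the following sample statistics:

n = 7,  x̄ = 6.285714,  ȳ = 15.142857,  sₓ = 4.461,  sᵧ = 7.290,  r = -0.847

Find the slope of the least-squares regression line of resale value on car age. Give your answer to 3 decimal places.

b = r · sᵧ/sₓ = -0.847 · 7.29/4.461 = -1.384136

-1.384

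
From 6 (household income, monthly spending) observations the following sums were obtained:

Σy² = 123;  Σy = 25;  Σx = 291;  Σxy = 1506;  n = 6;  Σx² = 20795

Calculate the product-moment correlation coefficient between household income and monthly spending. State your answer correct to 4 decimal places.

Sxx = Σx² − (Σx)²/n = 20795 − 14113.5 = 6681.5
Sxy = Σxy − (Σx)(Σy)/n = 1506 − 1212.5 = 293.5
Syy = Σy² − (Σy)²/n = 123 − 104.166667 = 18.833333
r = Sxy/√(Sxx·Syy) = 293.5/√(125834.916667) = 293.5/354.732176 = 0.827385

0.8274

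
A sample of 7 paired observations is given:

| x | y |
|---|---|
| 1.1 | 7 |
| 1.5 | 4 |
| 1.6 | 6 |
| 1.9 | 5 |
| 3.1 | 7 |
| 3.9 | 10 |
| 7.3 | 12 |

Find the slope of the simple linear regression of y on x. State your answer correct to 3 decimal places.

n = 7, Σx = 20.4, Σy = 51, Σxy = 181.1, Σx² = 87.74
Sxx = Σx² − (Σx)²/n = 87.74 − 59.451429 = 28.288571
Sxy = Σxy − (Σx)(Σy)/n = 181.1 − 148.628571 = 32.471429
b = Sxy/Sxx = 32.471429/28.288571 = 1.147864

1.148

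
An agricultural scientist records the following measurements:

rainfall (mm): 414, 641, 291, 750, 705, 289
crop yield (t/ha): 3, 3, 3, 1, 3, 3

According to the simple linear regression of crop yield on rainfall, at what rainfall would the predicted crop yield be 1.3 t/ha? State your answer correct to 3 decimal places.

n = 6, Σx = 3090, Σy = 16, Σxy = 7770, Σx² = 1810004
Sxx = Σx² − (Σx)²/n = 1810004 − 1591350 = 218654
Sxy = Σxy − (Σx)(Σy)/n = 7770 − 8240 = -470
b = Sxy/Sxx = -470/218654 = -0.002150
a = ȳ − b·x̄ = 2.666667 − (-0.002150)·515 = 3.773667
Set a + b·x = 1.3: x = (1.3 − 3.773667) / (-0.002150) = 1150.802411

1150.802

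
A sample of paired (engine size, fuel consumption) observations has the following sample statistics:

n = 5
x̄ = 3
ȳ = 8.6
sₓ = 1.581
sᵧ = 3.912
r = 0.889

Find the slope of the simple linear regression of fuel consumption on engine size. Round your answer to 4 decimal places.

2.1997

b = r · sᵧ/sₓ = 0.889 · 3.912/1.581 = 2.199727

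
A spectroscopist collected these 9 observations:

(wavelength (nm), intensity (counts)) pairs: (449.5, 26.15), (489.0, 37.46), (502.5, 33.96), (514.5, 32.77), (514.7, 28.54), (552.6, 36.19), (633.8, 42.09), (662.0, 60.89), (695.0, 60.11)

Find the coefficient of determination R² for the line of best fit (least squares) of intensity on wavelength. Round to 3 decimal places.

0.838

n = 9, Σx = 5013.6, Σy = 358.16, Σxy = 207447.834, Σx² = 2851642.04, Σy² = 15530.8486
Sxx = Σx² − (Σx)²/n = 2851642.04 − 2792909.44 = 58732.6
Sxy = Σxy − (Σx)(Σy)/n = 207447.834 − 199518.997333 = 7928.836667
Syy = Σy² − (Σy)²/n = 15530.8486 − 14253.176178 = 1277.672422
R² = Sxy²/(Sxx·Syy) = (7928.836667)²/(58732.6·1277.672422) = 0.837761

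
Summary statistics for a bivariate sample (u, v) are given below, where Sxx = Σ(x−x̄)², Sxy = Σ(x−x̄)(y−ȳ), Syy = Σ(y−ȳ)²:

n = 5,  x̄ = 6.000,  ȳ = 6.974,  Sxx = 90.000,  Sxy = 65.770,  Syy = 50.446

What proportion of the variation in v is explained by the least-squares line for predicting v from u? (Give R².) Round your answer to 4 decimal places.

0.9528

R² = Sxy²/(Sxx·Syy) = (65.77)²/(90·50.446) = 0.952766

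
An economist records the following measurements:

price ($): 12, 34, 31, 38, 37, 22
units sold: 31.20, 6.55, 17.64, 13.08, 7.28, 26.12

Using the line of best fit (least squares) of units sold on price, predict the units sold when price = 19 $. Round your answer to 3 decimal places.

n = 6, Σx = 174, Σy = 101.87, Σxy = 2484.98, Σx² = 5558
Sxx = Σx² − (Σx)²/n = 5558 − 5046 = 512
Sxy = Σxy − (Σx)(Σy)/n = 2484.98 − 2954.23 = -469.25
b = Sxy/Sxx = -469.25/512 = -0.916504
a = ȳ − b·x̄ = 16.978333 − (-0.916504)·29 = 43.556947
ŷ(19) = a + b·19 = 43.556947 + (-0.916504)·19 = 26.143372

26.143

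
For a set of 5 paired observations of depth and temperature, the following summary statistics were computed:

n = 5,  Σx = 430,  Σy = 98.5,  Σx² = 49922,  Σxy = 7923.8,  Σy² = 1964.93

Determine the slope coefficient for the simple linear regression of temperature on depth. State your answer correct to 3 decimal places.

Sxx = Σx² − (Σx)²/n = 49922 − 36980 = 12942
Sxy = Σxy − (Σx)(Σy)/n = 7923.8 − 8471 = -547.2
b = Sxy/Sxx = -547.2/12942 = -0.042281

-0.042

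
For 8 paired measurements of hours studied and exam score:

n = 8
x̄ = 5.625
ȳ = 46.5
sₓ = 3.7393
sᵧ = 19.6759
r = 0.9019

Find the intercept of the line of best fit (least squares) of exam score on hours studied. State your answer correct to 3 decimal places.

b = r · sᵧ/sₓ = 0.9019 · 19.6759/3.7393 = 4.745726
a = ȳ − b·x̄ = 46.5 − 4.745726·5.625 = 19.805290

19.805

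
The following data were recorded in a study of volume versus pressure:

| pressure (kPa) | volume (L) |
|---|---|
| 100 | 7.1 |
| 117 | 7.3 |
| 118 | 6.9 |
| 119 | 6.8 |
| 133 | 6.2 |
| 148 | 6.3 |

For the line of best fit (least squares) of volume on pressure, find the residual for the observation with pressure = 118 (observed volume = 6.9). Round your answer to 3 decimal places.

0.035

n = 6, Σx = 735, Σy = 40.6, Σxy = 4944.5, Σx² = 91367
Sxx = Σx² − (Σx)²/n = 91367 − 90037.5 = 1329.5
Sxy = Σxy − (Σx)(Σy)/n = 4944.5 − 4973.5 = -29
b = Sxy/Sxx = -29/1329.5 = -0.021813
a = ȳ − b·x̄ = 6.766667 − (-0.021813)·122.5 = 9.438724
ŷ(118) = 9.438724 + (-0.021813)·118 = 6.864824
residual = y − ŷ = 6.9 − 6.864824 = 0.035176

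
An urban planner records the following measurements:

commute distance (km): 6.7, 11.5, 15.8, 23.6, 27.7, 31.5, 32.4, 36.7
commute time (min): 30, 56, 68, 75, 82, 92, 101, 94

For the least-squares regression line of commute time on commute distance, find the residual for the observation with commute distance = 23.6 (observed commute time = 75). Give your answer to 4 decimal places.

n = 8, Σx = 185.9, Σy = 598, Σxy = 15581, Σx² = 5139.93
Sxx = Σx² − (Σx)²/n = 5139.93 − 4319.85125 = 820.07875
Sxy = Σxy − (Σx)(Σy)/n = 15581 − 13896.025 = 1684.975
b = Sxy/Sxx = 1684.975/820.07875 = 2.054650
a = ȳ − b·x̄ = 74.75 − 2.054650·23.2375 = 27.005065
ŷ(23.6) = 27.005065 + 2.054650·23.6 = 75.494811
residual = y − ŷ = 75 − 75.494811 = -0.494811

-0.4948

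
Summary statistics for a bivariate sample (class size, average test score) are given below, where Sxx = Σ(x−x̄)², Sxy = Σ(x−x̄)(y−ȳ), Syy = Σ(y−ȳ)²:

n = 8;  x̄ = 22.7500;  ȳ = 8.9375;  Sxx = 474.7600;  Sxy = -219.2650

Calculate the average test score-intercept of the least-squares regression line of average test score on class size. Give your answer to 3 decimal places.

19.444

b = Sxy/Sxx = -219.265/474.76 = -0.461844
a = ȳ − b·x̄ = 8.9375 − (-0.461844)·22.75 = 19.444448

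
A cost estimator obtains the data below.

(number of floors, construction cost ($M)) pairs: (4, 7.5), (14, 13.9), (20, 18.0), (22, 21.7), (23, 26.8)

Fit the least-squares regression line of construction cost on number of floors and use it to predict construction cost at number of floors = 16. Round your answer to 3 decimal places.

17.048

n = 5, Σx = 83, Σy = 87.9, Σxy = 1678.4, Σx² = 1625
Sxx = Σx² − (Σx)²/n = 1625 − 1377.8 = 247.2
Sxy = Σxy − (Σx)(Σy)/n = 1678.4 − 1459.14 = 219.26
b = Sxy/Sxx = 219.26/247.2 = 0.886974
a = ȳ − b·x̄ = 17.58 − 0.886974·16.6 = 2.856230
ŷ(16) = a + b·16 = 2.856230 + 0.886974·16 = 17.047816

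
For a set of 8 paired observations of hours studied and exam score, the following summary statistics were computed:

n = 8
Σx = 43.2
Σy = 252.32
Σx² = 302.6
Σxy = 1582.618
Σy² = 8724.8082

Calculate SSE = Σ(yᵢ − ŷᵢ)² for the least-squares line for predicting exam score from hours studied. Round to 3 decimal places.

Sxx = Σx² − (Σx)²/n = 302.6 − 233.28 = 69.32
Sxy = Σxy − (Σx)(Σy)/n = 1582.618 − 1362.528 = 220.09
Syy = Σy² − (Σy)²/n = 8724.8082 − 7958.1728 = 766.6354
b = Sxy/Sxx = 220.09/69.32 = 3.174986
SSE = Syy − b·Sxy = 766.6354 − 3.174986·220.09 = 67.852825

67.853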